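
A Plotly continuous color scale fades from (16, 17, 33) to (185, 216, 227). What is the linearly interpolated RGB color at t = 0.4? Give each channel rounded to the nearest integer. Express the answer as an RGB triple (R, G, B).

(84, 97, 111)

R = 16 + 0.4 × (185 − 16) = 16 + 0.4 × 169 = 83.6 → 84
G = 17 + 0.4 × (216 − 17) = 17 + 0.4 × 199 = 96.6 → 97
B = 33 + 0.4 × (227 − 33) = 33 + 0.4 × 194 = 110.6 → 111
So the blended color is (84, 97, 111), about #54616f.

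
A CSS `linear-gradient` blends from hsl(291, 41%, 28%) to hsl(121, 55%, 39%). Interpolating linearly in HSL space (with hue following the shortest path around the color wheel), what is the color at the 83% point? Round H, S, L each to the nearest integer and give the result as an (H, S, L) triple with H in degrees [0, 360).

Hue arc: Δh = 121 − 291 = -170° (|Δh| ≤ 180, already the shorter path).
H = 291 + 0.83 × (-170) = 149.9 → 150°
S = 41 + 0.83 × (55 − 41) = 52.62 → 53%
L = 28 + 0.83 × (39 − 28) = 37.13 → 37%

(150, 53, 37)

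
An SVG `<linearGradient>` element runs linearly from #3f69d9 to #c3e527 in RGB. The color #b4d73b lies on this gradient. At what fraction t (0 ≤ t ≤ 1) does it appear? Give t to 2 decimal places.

Invert the lerp on the B channel (largest span, 178): t = (59 − 217) / (39 − 217) = -158/-178 = 0.88764.
Check on R: (180 − 63)/(195 − 63) = 0.8864 ✓

0.89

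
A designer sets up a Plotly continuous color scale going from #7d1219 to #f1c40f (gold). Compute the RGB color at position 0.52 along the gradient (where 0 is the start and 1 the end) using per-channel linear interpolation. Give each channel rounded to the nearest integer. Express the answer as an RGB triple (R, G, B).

(185, 111, 20)

#7d1219 → (125, 18, 25); #f1c40f → (241, 196, 15).
R = 125 + 0.52 × (241 − 125) = 125 + 0.52 × 116 = 185.32 → 185
G = 18 + 0.52 × (196 − 18) = 18 + 0.52 × 178 = 110.56 → 111
B = 25 + 0.52 × (15 − 25) = 25 + 0.52 × -10 = 19.8 → 20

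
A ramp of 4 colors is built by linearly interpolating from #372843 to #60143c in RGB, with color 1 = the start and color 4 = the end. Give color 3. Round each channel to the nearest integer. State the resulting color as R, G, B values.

(82, 27, 62)

With 4 swatches and endpoints inclusive, swatch 3 sits at t = (3 − 1)/(4 − 1) = 2/3 ≈ 0.6667.
#372843 → (55, 40, 67); #60143c → (96, 20, 60).
R = 55 + 0.6667 × (96 − 55) = 82.335 → 82
G = 40 + 0.6667 × (20 − 40) = 26.666 → 27
B = 67 + 0.6667 × (60 − 67) = 62.333 → 62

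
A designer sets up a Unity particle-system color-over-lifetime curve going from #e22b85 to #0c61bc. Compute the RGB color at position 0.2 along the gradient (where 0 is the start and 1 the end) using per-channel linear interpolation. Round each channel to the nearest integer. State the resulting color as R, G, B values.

(183, 54, 144)

#e22b85 → (226, 43, 133); #0c61bc → (12, 97, 188).
R = 226 + 0.2 × (12 − 226) = 226 + 0.2 × -214 = 183.2 → 183
G = 43 + 0.2 × (97 − 43) = 43 + 0.2 × 54 = 53.8 → 54
B = 133 + 0.2 × (188 − 133) = 133 + 0.2 × 55 = 144 → 144
So the blended color is (183, 54, 144), about #b73690.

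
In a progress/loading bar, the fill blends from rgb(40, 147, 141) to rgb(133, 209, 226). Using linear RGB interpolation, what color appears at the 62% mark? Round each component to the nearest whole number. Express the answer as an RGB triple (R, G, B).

62% corresponds to t = 0.62.
R = 40 + 0.62 × (133 − 40) = 40 + 0.62 × 93 = 97.66 → 98
G = 147 + 0.62 × (209 − 147) = 147 + 0.62 × 62 = 185.44 → 185
B = 141 + 0.62 × (226 − 141) = 141 + 0.62 × 85 = 193.7 → 194

(98, 185, 194)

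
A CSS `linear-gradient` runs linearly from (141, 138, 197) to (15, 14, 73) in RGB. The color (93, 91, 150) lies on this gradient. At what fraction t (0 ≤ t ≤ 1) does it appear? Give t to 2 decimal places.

0.38

Invert the lerp on the R channel (largest span, 126): t = (93 − 141) / (15 − 141) = -48/-126 = 0.38095.
Check on G: (91 − 138)/(14 − 138) = 0.379 ✓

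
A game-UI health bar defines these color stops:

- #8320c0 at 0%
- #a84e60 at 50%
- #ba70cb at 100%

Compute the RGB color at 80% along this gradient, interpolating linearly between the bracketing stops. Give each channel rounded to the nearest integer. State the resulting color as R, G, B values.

80% lies between the 50% and 100% stops, so the local fraction is t = (80 − 50)/(100 − 50) = 30/50 ≈ 0.6.
#a84e60 → (168, 78, 96); #ba70cb → (186, 112, 203).
R = 168 + 0.6 × (186 − 168) = 178.8 → 179
G = 78 + 0.6 × (112 − 78) = 98.4 → 98
B = 96 + 0.6 × (203 − 96) = 160.2 → 160

(179, 98, 160)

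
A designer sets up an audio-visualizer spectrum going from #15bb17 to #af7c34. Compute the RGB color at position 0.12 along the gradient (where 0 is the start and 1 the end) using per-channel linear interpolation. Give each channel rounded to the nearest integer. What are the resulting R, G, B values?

#15bb17 → (21, 187, 23); #af7c34 → (175, 124, 52).
R = 21 + 0.12 × (175 − 21) = 21 + 0.12 × 154 = 39.48 → 39
G = 187 + 0.12 × (124 − 187) = 187 + 0.12 × -63 = 179.44 → 179
B = 23 + 0.12 × (52 − 23) = 23 + 0.12 × 29 = 26.48 → 26

(39, 179, 26)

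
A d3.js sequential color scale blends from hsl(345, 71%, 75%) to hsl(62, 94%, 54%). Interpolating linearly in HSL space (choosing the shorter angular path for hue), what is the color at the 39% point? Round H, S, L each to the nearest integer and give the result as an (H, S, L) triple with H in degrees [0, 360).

Hue: 62 − 345 = -283°, but |-283| > 180 so the shorter arc goes the other way: Δh = -283 + 360 = 77°.
H = 345 + 0.39 × (77) = 375.03 → 375 → 375 mod 360 = 15°
S = 71 + 0.39 × (94 − 71) = 79.97 → 80%
L = 75 + 0.39 × (54 − 75) = 66.81 → 67%

(15, 80, 67)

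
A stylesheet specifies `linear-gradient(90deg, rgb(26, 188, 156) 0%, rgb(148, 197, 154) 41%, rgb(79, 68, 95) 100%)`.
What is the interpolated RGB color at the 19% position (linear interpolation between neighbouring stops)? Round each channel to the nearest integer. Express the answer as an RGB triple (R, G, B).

19% lies between the 0% and 41% stops, so the local fraction is t = (19 − 0)/(41 − 0) = 19/41 ≈ 0.4634.
R = 26 + 0.4634 × (148 − 26) = 82.535 → 83
G = 188 + 0.4634 × (197 − 188) = 192.171 → 192
B = 156 + 0.4634 × (154 − 156) = 155.073 → 155

(83, 192, 155)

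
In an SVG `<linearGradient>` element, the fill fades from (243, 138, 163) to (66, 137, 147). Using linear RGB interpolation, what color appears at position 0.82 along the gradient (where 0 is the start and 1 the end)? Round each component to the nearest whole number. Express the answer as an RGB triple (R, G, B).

(98, 137, 150)

R = 243 + 0.82 × (66 − 243) = 243 + 0.82 × -177 = 97.86 → 98
G = 138 + 0.82 × (137 − 138) = 138 + 0.82 × -1 = 137.18 → 137
B = 163 + 0.82 × (147 − 163) = 163 + 0.82 × -16 = 149.88 → 150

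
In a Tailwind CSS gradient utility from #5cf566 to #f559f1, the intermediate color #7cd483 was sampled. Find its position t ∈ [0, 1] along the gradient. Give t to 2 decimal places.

Invert the lerp on the G channel (largest span, 156): t = (212 − 245) / (89 − 245) = -33/-156 = 0.21154.
Check on R: (124 − 92)/(245 − 92) = 0.2092 ✓

0.21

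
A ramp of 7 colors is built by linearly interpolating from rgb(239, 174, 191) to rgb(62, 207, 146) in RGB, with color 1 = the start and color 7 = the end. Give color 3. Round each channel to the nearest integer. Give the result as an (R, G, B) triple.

(180, 185, 176)

With 7 swatches and endpoints inclusive, swatch 3 sits at t = (3 − 1)/(7 − 1) = 2/6 ≈ 0.3333.
R = 239 + 0.3333 × (62 − 239) = 180.006 → 180
G = 174 + 0.3333 × (207 − 174) = 184.999 → 185
B = 191 + 0.3333 × (146 − 191) = 176.001 → 176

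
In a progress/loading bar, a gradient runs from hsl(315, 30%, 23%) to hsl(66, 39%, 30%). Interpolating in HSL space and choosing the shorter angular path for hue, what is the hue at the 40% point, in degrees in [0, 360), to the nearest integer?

Hue: 66 − 315 = -249°, but |-249| > 180 so the shorter arc goes the other way: Δh = -249 + 360 = 111°.
H = 315 + 0.4 × (111) = 359.4 → 359°

359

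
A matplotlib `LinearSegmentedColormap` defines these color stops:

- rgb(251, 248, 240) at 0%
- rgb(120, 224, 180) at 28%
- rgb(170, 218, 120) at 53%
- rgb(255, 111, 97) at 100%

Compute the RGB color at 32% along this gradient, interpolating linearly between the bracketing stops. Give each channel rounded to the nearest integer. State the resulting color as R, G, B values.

32% lies between the 28% and 53% stops, so the local fraction is t = (32 − 28)/(53 − 28) = 4/25 ≈ 0.16.
R = 120 + 0.16 × (170 − 120) = 128 → 128
G = 224 + 0.16 × (218 − 224) = 223.04 → 223
B = 180 + 0.16 × (120 − 180) = 170.4 → 170

(128, 223, 170)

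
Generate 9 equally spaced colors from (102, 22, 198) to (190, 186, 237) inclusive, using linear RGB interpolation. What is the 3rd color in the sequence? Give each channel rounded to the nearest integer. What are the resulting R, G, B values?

With 9 swatches and endpoints inclusive, swatch 3 sits at t = (3 − 1)/(9 − 1) = 2/8 ≈ 0.25.
R = 102 + 0.25 × (190 − 102) = 124 → 124
G = 22 + 0.25 × (186 − 22) = 63 → 63
B = 198 + 0.25 × (237 − 198) = 207.75 → 208

(124, 63, 208)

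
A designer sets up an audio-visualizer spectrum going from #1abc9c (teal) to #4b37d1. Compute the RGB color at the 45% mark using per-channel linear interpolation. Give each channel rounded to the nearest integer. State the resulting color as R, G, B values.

#1abc9c → (26, 188, 156); #4b37d1 → (75, 55, 209).
45% corresponds to t = 0.45.
R = 26 + 0.45 × (75 − 26) = 26 + 0.45 × 49 = 48.05 → 48
G = 188 + 0.45 × (55 − 188) = 188 + 0.45 × -133 = 128.15 → 128
B = 156 + 0.45 × (209 − 156) = 156 + 0.45 × 53 = 179.85 → 180
So the blended color is (48, 128, 180), about #3080b4.

(48, 128, 180)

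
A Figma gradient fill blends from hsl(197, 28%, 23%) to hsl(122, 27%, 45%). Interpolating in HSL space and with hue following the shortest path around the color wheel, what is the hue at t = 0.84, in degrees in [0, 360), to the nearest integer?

134

Hue arc: Δh = 122 − 197 = -75° (|Δh| ≤ 180, already the shorter path).
H = 197 + 0.84 × (-75) = 134 → 134°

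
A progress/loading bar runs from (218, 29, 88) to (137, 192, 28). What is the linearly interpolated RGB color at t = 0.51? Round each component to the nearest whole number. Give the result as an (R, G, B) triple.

R = 218 + 0.51 × (137 − 218) = 218 + 0.51 × -81 = 176.69 → 177
G = 29 + 0.51 × (192 − 29) = 29 + 0.51 × 163 = 112.13 → 112
B = 88 + 0.51 × (28 − 88) = 88 + 0.51 × -60 = 57.4 → 57

(177, 112, 57)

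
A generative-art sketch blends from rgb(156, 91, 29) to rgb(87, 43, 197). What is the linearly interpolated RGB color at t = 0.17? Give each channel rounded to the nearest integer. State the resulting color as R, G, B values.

(144, 83, 58)

R = 156 + 0.17 × (87 − 156) = 156 + 0.17 × -69 = 144.27 → 144
G = 91 + 0.17 × (43 − 91) = 91 + 0.17 × -48 = 82.84 → 83
B = 29 + 0.17 × (197 − 29) = 29 + 0.17 × 168 = 57.56 → 58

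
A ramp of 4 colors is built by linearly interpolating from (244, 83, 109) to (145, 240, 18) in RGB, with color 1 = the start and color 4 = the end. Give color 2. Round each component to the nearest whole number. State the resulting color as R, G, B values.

With 4 swatches and endpoints inclusive, swatch 2 sits at t = (2 − 1)/(4 − 1) = 1/3 ≈ 0.3333.
R = 244 + 0.3333 × (145 − 244) = 211.003 → 211
G = 83 + 0.3333 × (240 − 83) = 135.328 → 135
B = 109 + 0.3333 × (18 − 109) = 78.67 → 79

(211, 135, 79)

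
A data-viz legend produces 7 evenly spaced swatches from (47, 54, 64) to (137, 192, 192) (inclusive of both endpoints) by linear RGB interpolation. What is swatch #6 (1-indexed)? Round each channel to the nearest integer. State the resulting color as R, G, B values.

(122, 169, 171)

With 7 swatches and endpoints inclusive, swatch 6 sits at t = (6 − 1)/(7 − 1) = 5/6 ≈ 0.8333.
R = 47 + 0.8333 × (137 − 47) = 121.997 → 122
G = 54 + 0.8333 × (192 − 54) = 168.995 → 169
B = 64 + 0.8333 × (192 − 64) = 170.662 → 171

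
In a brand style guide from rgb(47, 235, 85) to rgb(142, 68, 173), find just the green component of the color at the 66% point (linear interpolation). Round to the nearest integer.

125

G = 235 + 0.66 × (68 − 235) = 124.78 → 125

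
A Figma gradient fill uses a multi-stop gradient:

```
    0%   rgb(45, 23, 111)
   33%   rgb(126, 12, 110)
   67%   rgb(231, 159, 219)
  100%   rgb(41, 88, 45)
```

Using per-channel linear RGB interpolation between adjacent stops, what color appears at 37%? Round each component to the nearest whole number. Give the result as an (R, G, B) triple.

(138, 29, 123)

37% lies between the 33% and 67% stops, so the local fraction is t = (37 − 33)/(67 − 33) = 4/34 ≈ 0.1176.
R = 126 + 0.1176 × (231 − 126) = 138.348 → 138
G = 12 + 0.1176 × (159 − 12) = 29.287 → 29
B = 110 + 0.1176 × (219 − 110) = 122.818 → 123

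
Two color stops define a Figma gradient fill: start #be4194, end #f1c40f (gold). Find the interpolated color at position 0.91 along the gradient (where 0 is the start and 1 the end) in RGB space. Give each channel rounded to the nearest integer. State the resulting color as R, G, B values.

#be4194 → (190, 65, 148); #f1c40f → (241, 196, 15).
R = 190 + 0.91 × (241 − 190) = 190 + 0.91 × 51 = 236.41 → 236
G = 65 + 0.91 × (196 − 65) = 65 + 0.91 × 131 = 184.21 → 184
B = 148 + 0.91 × (15 − 148) = 148 + 0.91 × -133 = 26.97 → 27
So the blended color is (236, 184, 27), about #ecb81b.

(236, 184, 27)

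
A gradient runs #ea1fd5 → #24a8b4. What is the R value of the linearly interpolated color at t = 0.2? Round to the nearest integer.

194

R₁ = 234 (from #ea1fd5), R₂ = 36 (from #24a8b4).
R = 234 + 0.2 × (36 − 234) = 194.4 → 194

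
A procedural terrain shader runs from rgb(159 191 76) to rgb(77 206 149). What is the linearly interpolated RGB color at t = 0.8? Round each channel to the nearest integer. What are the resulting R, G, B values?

R = 159 + 0.8 × (77 − 159) = 159 + 0.8 × -82 = 93.4 → 93
G = 191 + 0.8 × (206 − 191) = 191 + 0.8 × 15 = 203 → 203
B = 76 + 0.8 × (149 − 76) = 76 + 0.8 × 73 = 134.4 → 134

(93, 203, 134)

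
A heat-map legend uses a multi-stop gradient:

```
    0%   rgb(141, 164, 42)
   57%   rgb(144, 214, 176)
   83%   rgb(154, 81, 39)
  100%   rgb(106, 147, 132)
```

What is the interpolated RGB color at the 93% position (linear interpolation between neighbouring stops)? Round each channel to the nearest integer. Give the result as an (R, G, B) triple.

(126, 120, 94)

93% lies between the 83% and 100% stops, so the local fraction is t = (93 − 83)/(100 − 83) = 10/17 ≈ 0.5882.
R = 154 + 0.5882 × (106 − 154) = 125.766 → 126
G = 81 + 0.5882 × (147 − 81) = 119.821 → 120
B = 39 + 0.5882 × (132 − 39) = 93.703 → 94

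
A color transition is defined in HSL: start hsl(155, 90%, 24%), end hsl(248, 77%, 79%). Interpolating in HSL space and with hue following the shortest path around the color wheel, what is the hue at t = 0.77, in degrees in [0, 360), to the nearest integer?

Hue arc: Δh = 248 − 155 = 93° (|Δh| ≤ 180, already the shorter path).
H = 155 + 0.77 × (93) = 226.61 → 227°

227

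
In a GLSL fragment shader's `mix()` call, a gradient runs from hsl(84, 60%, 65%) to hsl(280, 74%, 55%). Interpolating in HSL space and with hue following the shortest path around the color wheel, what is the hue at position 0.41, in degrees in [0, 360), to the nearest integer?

Hue: 280 − 84 = 196°, but |196| > 180 so the shorter arc goes the other way: Δh = 196 − 360 = -164°.
H = 84 + 0.41 × (-164) = 16.76 → 17°

17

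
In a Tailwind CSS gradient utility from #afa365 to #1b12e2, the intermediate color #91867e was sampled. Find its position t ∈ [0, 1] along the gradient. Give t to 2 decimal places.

0.20

Invert the lerp on the R channel (largest span, 148): t = (145 − 175) / (27 − 175) = -30/-148 = 0.2027.
Check on G: (134 − 163)/(18 − 163) = 0.2 ✓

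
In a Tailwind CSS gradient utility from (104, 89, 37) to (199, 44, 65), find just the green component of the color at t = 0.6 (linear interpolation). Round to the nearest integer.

62

G = 89 + 0.6 × (44 − 89) = 62 → 62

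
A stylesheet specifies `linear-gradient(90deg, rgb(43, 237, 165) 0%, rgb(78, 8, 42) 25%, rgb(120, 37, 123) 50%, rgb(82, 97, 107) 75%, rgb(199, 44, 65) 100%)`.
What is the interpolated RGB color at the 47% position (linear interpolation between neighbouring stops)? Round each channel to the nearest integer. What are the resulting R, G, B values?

(115, 34, 113)

47% lies between the 25% and 50% stops, so the local fraction is t = (47 − 25)/(50 − 25) = 22/25 ≈ 0.88.
R = 78 + 0.88 × (120 − 78) = 114.96 → 115
G = 8 + 0.88 × (37 − 8) = 33.52 → 34
B = 42 + 0.88 × (123 − 42) = 113.28 → 113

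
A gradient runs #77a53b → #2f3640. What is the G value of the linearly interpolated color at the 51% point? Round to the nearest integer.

108

G₁ = 165 (from #77a53b), G₂ = 54 (from #2f3640).
G = 165 + 0.51 × (54 − 165) = 108.39 → 108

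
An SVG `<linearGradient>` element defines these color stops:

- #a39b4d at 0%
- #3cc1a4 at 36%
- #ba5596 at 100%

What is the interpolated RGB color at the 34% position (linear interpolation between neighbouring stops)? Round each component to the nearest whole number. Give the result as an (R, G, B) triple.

(66, 191, 159)

34% lies between the 0% and 36% stops, so the local fraction is t = (34 − 0)/(36 − 0) = 34/36 ≈ 0.9444.
#a39b4d → (163, 155, 77); #3cc1a4 → (60, 193, 164).
R = 163 + 0.9444 × (60 − 163) = 65.727 → 66
G = 155 + 0.9444 × (193 − 155) = 190.887 → 191
B = 77 + 0.9444 × (164 − 77) = 159.163 → 159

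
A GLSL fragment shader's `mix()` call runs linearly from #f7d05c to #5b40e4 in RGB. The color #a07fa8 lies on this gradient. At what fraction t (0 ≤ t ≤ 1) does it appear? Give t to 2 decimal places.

Invert the lerp on the R channel (largest span, 156): t = (160 − 247) / (91 − 247) = -87/-156 = 0.55769.
Check on G: (127 − 208)/(64 − 208) = 0.5625 ✓

0.56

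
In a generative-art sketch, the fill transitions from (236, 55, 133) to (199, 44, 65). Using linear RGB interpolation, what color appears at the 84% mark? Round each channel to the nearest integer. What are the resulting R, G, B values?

(205, 46, 76)

84% corresponds to t = 0.84.
R = 236 + 0.84 × (199 − 236) = 236 + 0.84 × -37 = 204.92 → 205
G = 55 + 0.84 × (44 − 55) = 55 + 0.84 × -11 = 45.76 → 46
B = 133 + 0.84 × (65 − 133) = 133 + 0.84 × -68 = 75.88 → 76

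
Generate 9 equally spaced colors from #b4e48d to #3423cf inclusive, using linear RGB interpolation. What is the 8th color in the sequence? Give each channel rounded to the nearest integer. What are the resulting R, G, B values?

With 9 swatches and endpoints inclusive, swatch 8 sits at t = (8 − 1)/(9 − 1) = 7/8 ≈ 0.875.
#b4e48d → (180, 228, 141); #3423cf → (52, 35, 207).
R = 180 + 0.875 × (52 − 180) = 68 → 68
G = 228 + 0.875 × (35 − 228) = 59.125 → 59
B = 141 + 0.875 × (207 − 141) = 198.75 → 199

(68, 59, 199)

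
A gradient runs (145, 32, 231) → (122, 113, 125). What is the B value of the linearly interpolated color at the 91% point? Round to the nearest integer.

135

B = 231 + 0.91 × (125 − 231) = 134.54 → 135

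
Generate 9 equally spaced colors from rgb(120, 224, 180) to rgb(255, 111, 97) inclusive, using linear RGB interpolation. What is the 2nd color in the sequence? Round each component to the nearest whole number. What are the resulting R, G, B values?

(137, 210, 170)

With 9 swatches and endpoints inclusive, swatch 2 sits at t = (2 − 1)/(9 − 1) = 1/8 ≈ 0.125.
R = 120 + 0.125 × (255 − 120) = 136.875 → 137
G = 224 + 0.125 × (111 − 224) = 209.875 → 210
B = 180 + 0.125 × (97 − 180) = 169.625 → 170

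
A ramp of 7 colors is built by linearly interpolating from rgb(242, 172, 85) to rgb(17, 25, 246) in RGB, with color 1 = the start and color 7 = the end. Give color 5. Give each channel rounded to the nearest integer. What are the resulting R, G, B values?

(92, 74, 192)

With 7 swatches and endpoints inclusive, swatch 5 sits at t = (5 − 1)/(7 − 1) = 4/6 ≈ 0.6667.
R = 242 + 0.6667 × (17 − 242) = 91.993 → 92
G = 172 + 0.6667 × (25 − 172) = 73.995 → 74
B = 85 + 0.6667 × (246 − 85) = 192.339 → 192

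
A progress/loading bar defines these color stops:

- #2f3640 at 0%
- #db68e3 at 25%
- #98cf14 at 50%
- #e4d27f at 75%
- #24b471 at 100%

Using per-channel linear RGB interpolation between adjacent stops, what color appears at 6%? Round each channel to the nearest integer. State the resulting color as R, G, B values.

6% lies between the 0% and 25% stops, so the local fraction is t = (6 − 0)/(25 − 0) = 6/25 ≈ 0.24.
#2f3640 → (47, 54, 64); #db68e3 → (219, 104, 227).
R = 47 + 0.24 × (219 − 47) = 88.28 → 88
G = 54 + 0.24 × (104 − 54) = 66 → 66
B = 64 + 0.24 × (227 − 64) = 103.12 → 103

(88, 66, 103)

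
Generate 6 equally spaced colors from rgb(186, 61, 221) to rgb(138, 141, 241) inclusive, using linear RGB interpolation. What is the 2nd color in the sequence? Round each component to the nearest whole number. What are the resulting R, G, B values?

With 6 swatches and endpoints inclusive, swatch 2 sits at t = (2 − 1)/(6 − 1) = 1/5 ≈ 0.2.
R = 186 + 0.2 × (138 − 186) = 176.4 → 176
G = 61 + 0.2 × (141 − 61) = 77 → 77
B = 221 + 0.2 × (241 − 221) = 225 → 225

(176, 77, 225)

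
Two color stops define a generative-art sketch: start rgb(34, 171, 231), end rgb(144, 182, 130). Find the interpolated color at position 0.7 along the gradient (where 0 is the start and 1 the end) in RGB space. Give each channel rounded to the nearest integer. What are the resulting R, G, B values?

R = 34 + 0.7 × (144 − 34) = 34 + 0.7 × 110 = 111 → 111
G = 171 + 0.7 × (182 − 171) = 171 + 0.7 × 11 = 178.7 → 179
B = 231 + 0.7 × (130 − 231) = 231 + 0.7 × -101 = 160.3 → 160

(111, 179, 160)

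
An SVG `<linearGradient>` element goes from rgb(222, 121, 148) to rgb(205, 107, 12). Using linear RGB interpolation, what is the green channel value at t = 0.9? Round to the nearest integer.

G = 121 + 0.9 × (107 − 121) = 108.4 → 108

108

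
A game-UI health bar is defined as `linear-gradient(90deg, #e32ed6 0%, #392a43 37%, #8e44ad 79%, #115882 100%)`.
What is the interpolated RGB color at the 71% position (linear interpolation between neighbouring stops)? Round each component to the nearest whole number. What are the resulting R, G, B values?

71% lies between the 37% and 79% stops, so the local fraction is t = (71 − 37)/(79 − 37) = 34/42 ≈ 0.8095.
#392a43 → (57, 42, 67); #8e44ad → (142, 68, 173).
R = 57 + 0.8095 × (142 − 57) = 125.808 → 126
G = 42 + 0.8095 × (68 − 42) = 63.047 → 63
B = 67 + 0.8095 × (173 − 67) = 152.807 → 153

(126, 63, 153)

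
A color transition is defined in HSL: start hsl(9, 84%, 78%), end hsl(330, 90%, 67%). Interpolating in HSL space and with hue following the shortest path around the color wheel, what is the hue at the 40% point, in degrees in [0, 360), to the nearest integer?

353

Hue: 330 − 9 = 321°, but |321| > 180 so the shorter arc goes the other way: Δh = 321 − 360 = -39°.
H = 9 + 0.4 × (-39) = -6.6 → -7 → -7 mod 360 = 353°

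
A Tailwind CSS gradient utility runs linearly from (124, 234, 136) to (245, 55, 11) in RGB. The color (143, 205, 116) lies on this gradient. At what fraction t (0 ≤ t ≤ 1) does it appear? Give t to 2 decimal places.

0.16

Invert the lerp on the G channel (largest span, 179): t = (205 − 234) / (55 − 234) = -29/-179 = 0.16201.
Check on R: (143 − 124)/(245 − 124) = 0.157 ✓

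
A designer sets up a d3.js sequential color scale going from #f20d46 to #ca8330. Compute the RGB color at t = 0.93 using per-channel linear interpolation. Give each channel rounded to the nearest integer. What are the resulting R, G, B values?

#f20d46 → (242, 13, 70); #ca8330 → (202, 131, 48).
R = 242 + 0.93 × (202 − 242) = 242 + 0.93 × -40 = 204.8 → 205
G = 13 + 0.93 × (131 − 13) = 13 + 0.93 × 118 = 122.74 → 123
B = 70 + 0.93 × (48 − 70) = 70 + 0.93 × -22 = 49.54 → 50
So the blended color is (205, 123, 50), about #cd7b32.

(205, 123, 50)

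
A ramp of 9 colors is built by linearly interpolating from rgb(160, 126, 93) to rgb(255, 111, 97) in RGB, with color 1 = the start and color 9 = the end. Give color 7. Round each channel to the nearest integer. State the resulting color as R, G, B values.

With 9 swatches and endpoints inclusive, swatch 7 sits at t = (7 − 1)/(9 − 1) = 6/8 ≈ 0.75.
R = 160 + 0.75 × (255 − 160) = 231.25 → 231
G = 126 + 0.75 × (111 − 126) = 114.75 → 115
B = 93 + 0.75 × (97 − 93) = 96 → 96

(231, 115, 96)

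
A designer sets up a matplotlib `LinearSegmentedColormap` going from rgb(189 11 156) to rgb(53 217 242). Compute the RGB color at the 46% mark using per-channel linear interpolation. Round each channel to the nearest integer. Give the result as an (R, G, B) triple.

(126, 106, 196)

46% corresponds to t = 0.46.
R = 189 + 0.46 × (53 − 189) = 189 + 0.46 × -136 = 126.44 → 126
G = 11 + 0.46 × (217 − 11) = 11 + 0.46 × 206 = 105.76 → 106
B = 156 + 0.46 × (242 − 156) = 156 + 0.46 × 86 = 195.56 → 196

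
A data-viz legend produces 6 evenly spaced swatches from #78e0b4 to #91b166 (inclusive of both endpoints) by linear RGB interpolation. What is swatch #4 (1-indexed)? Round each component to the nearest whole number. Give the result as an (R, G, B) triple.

With 6 swatches and endpoints inclusive, swatch 4 sits at t = (4 − 1)/(6 − 1) = 3/5 ≈ 0.6.
#78e0b4 → (120, 224, 180); #91b166 → (145, 177, 102).
R = 120 + 0.6 × (145 − 120) = 135 → 135
G = 224 + 0.6 × (177 − 224) = 195.8 → 196
B = 180 + 0.6 × (102 − 180) = 133.2 → 133

(135, 196, 133)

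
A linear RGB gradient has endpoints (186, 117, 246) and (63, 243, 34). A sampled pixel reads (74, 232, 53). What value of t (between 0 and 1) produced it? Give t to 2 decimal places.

Invert the lerp on the B channel (largest span, 212): t = (53 − 246) / (34 − 246) = -193/-212 = 0.91038.
Check on R: (74 − 186)/(63 − 186) = 0.9106 ✓

0.91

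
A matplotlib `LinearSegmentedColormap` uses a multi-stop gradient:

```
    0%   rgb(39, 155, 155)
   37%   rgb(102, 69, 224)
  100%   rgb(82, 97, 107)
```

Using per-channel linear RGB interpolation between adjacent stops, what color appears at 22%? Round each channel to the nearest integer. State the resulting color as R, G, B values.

(76, 104, 196)

22% lies between the 0% and 37% stops, so the local fraction is t = (22 − 0)/(37 − 0) = 22/37 ≈ 0.5946.
R = 39 + 0.5946 × (102 − 39) = 76.46 → 76
G = 155 + 0.5946 × (69 − 155) = 103.864 → 104
B = 155 + 0.5946 × (224 − 155) = 196.027 → 196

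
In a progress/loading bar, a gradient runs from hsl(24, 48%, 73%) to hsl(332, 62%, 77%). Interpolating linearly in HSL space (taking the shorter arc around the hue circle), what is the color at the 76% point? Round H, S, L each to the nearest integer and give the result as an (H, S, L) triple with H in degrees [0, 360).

Hue: 332 − 24 = 308°, but |308| > 180 so the shorter arc goes the other way: Δh = 308 − 360 = -52°.
H = 24 + 0.76 × (-52) = -15.52 → -16 → -16 mod 360 = 344°
S = 48 + 0.76 × (62 − 48) = 58.64 → 59%
L = 73 + 0.76 × (77 − 73) = 76.04 → 76%

(344, 59, 76)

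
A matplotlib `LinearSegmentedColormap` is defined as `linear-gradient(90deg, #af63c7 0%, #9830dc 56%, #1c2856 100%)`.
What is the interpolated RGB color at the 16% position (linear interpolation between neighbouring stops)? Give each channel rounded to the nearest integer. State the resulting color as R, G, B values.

(168, 84, 205)

16% lies between the 0% and 56% stops, so the local fraction is t = (16 − 0)/(56 − 0) = 16/56 ≈ 0.2857.
#af63c7 → (175, 99, 199); #9830dc → (152, 48, 220).
R = 175 + 0.2857 × (152 − 175) = 168.429 → 168
G = 99 + 0.2857 × (48 − 99) = 84.429 → 84
B = 199 + 0.2857 × (220 − 199) = 205 → 205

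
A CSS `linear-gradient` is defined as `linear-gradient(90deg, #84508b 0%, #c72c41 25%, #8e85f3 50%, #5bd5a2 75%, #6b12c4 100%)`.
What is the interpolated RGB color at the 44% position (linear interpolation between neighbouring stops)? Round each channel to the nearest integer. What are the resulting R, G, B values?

(156, 112, 200)

44% lies between the 25% and 50% stops, so the local fraction is t = (44 − 25)/(50 − 25) = 19/25 ≈ 0.76.
#c72c41 → (199, 44, 65); #8e85f3 → (142, 133, 243).
R = 199 + 0.76 × (142 − 199) = 155.68 → 156
G = 44 + 0.76 × (133 − 44) = 111.64 → 112
B = 65 + 0.76 × (243 − 65) = 200.28 → 200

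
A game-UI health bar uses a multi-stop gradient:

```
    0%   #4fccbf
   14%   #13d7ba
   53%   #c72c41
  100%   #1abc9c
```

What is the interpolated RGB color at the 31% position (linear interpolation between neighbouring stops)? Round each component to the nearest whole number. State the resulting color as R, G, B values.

31% lies between the 14% and 53% stops, so the local fraction is t = (31 − 14)/(53 − 14) = 17/39 ≈ 0.4359.
#13d7ba → (19, 215, 186); #c72c41 → (199, 44, 65).
R = 19 + 0.4359 × (199 − 19) = 97.462 → 97
G = 215 + 0.4359 × (44 − 215) = 140.461 → 140
B = 186 + 0.4359 × (65 − 186) = 133.256 → 133

(97, 140, 133)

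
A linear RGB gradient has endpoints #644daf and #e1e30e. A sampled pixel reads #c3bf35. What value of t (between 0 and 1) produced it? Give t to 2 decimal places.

0.76

Invert the lerp on the B channel (largest span, 161): t = (53 − 175) / (14 − 175) = -122/-161 = 0.75776.
Check on R: (195 − 100)/(225 − 100) = 0.76 ✓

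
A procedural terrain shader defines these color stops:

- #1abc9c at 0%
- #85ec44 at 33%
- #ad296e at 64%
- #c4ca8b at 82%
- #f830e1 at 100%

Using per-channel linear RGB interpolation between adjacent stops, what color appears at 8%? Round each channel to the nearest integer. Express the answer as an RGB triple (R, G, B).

8% lies between the 0% and 33% stops, so the local fraction is t = (8 − 0)/(33 − 0) = 8/33 ≈ 0.2424.
#1abc9c → (26, 188, 156); #85ec44 → (133, 236, 68).
R = 26 + 0.2424 × (133 − 26) = 51.937 → 52
G = 188 + 0.2424 × (236 − 188) = 199.635 → 200
B = 156 + 0.2424 × (68 − 156) = 134.669 → 135

(52, 200, 135)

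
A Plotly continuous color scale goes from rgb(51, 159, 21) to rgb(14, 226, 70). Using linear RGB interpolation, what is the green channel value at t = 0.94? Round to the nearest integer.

G = 159 + 0.94 × (226 − 159) = 221.98 → 222

222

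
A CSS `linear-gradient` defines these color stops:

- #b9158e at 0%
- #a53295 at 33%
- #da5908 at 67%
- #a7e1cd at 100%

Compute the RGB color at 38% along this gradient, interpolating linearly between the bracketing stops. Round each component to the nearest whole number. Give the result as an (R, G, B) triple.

(173, 56, 128)

38% lies between the 33% and 67% stops, so the local fraction is t = (38 − 33)/(67 − 33) = 5/34 ≈ 0.1471.
#a53295 → (165, 50, 149); #da5908 → (218, 89, 8).
R = 165 + 0.1471 × (218 − 165) = 172.796 → 173
G = 50 + 0.1471 × (89 − 50) = 55.737 → 56
B = 149 + 0.1471 × (8 − 149) = 128.259 → 128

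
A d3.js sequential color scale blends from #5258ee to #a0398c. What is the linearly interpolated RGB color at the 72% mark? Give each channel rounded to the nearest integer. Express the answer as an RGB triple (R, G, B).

#5258ee → (82, 88, 238); #a0398c → (160, 57, 140).
72% corresponds to t = 0.72.
R = 82 + 0.72 × (160 − 82) = 82 + 0.72 × 78 = 138.16 → 138
G = 88 + 0.72 × (57 − 88) = 88 + 0.72 × -31 = 65.68 → 66
B = 238 + 0.72 × (140 − 238) = 238 + 0.72 × -98 = 167.44 → 167

(138, 66, 167)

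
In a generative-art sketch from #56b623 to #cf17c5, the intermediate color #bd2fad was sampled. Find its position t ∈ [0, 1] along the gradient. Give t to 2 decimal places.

Invert the lerp on the B channel (largest span, 162): t = (173 − 35) / (197 − 35) = 138/162 = 0.85185.
Check on R: (189 − 86)/(207 − 86) = 0.8512 ✓

0.85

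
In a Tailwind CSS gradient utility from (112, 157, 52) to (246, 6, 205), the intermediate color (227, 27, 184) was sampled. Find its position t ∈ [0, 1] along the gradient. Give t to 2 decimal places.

Invert the lerp on the B channel (largest span, 153): t = (184 − 52) / (205 − 52) = 132/153 = 0.86275.
Check on R: (227 − 112)/(246 − 112) = 0.8582 ✓

0.86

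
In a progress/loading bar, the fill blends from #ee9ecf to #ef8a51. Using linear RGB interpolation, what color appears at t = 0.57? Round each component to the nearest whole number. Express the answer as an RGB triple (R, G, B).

#ee9ecf → (238, 158, 207); #ef8a51 → (239, 138, 81).
R = 238 + 0.57 × (239 − 238) = 238 + 0.57 × 1 = 238.57 → 239
G = 158 + 0.57 × (138 − 158) = 158 + 0.57 × -20 = 146.6 → 147
B = 207 + 0.57 × (81 − 207) = 207 + 0.57 × -126 = 135.18 → 135

(239, 147, 135)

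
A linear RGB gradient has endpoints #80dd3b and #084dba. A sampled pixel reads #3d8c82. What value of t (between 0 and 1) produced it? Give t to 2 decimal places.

Invert the lerp on the G channel (largest span, 144): t = (140 − 221) / (77 − 221) = -81/-144 = 0.5625.
Check on R: (61 − 128)/(8 − 128) = 0.5583 ✓

0.56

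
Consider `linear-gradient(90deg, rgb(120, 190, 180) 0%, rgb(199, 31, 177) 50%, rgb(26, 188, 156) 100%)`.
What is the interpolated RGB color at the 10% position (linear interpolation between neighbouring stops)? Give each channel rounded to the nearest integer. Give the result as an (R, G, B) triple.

10% lies between the 0% and 50% stops, so the local fraction is t = (10 − 0)/(50 − 0) = 10/50 ≈ 0.2.
R = 120 + 0.2 × (199 − 120) = 135.8 → 136
G = 190 + 0.2 × (31 − 190) = 158.2 → 158
B = 180 + 0.2 × (177 − 180) = 179.4 → 179

(136, 158, 179)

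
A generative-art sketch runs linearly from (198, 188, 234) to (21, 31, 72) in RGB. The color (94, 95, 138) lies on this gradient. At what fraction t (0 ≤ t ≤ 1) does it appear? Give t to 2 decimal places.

Invert the lerp on the R channel (largest span, 177): t = (94 − 198) / (21 − 198) = -104/-177 = 0.58757.
Check on G: (95 − 188)/(31 − 188) = 0.5924 ✓

0.59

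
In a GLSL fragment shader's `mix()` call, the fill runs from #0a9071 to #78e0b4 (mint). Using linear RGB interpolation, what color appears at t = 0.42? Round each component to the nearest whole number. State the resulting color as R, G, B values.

#0a9071 → (10, 144, 113); #78e0b4 → (120, 224, 180).
R = 10 + 0.42 × (120 − 10) = 10 + 0.42 × 110 = 56.2 → 56
G = 144 + 0.42 × (224 − 144) = 144 + 0.42 × 80 = 177.6 → 178
B = 113 + 0.42 × (180 − 113) = 113 + 0.42 × 67 = 141.14 → 141

(56, 178, 141)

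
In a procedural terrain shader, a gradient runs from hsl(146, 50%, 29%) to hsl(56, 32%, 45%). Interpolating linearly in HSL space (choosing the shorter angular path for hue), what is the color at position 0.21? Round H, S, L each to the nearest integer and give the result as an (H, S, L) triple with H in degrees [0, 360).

Hue arc: Δh = 56 − 146 = -90° (|Δh| ≤ 180, already the shorter path).
H = 146 + 0.21 × (-90) = 127.1 → 127°
S = 50 + 0.21 × (32 − 50) = 46.22 → 46%
L = 29 + 0.21 × (45 − 29) = 32.36 → 32%

(127, 46, 32)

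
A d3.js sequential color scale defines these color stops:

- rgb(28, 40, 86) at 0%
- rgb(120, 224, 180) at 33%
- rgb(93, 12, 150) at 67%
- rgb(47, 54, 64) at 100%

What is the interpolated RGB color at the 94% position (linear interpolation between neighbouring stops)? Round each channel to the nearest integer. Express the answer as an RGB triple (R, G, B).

94% lies between the 67% and 100% stops, so the local fraction is t = (94 − 67)/(100 − 67) = 27/33 ≈ 0.8182.
R = 93 + 0.8182 × (47 − 93) = 55.363 → 55
G = 12 + 0.8182 × (54 − 12) = 46.364 → 46
B = 150 + 0.8182 × (64 − 150) = 79.635 → 80

(55, 46, 80)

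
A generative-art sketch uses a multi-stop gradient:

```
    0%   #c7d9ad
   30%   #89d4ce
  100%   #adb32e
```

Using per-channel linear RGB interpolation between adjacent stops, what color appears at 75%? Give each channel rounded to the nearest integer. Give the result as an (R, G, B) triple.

(160, 191, 103)

75% lies between the 30% and 100% stops, so the local fraction is t = (75 − 30)/(100 − 30) = 45/70 ≈ 0.6429.
#89d4ce → (137, 212, 206); #adb32e → (173, 179, 46).
R = 137 + 0.6429 × (173 − 137) = 160.144 → 160
G = 212 + 0.6429 × (179 − 212) = 190.784 → 191
B = 206 + 0.6429 × (46 − 206) = 103.136 → 103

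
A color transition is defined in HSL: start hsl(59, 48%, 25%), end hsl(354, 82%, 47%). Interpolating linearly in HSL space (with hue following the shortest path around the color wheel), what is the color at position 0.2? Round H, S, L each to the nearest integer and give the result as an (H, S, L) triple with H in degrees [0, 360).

(46, 55, 29)

Hue: 354 − 59 = 295°, but |295| > 180 so the shorter arc goes the other way: Δh = 295 − 360 = -65°.
H = 59 + 0.2 × (-65) = 46 → 46°
S = 48 + 0.2 × (82 − 48) = 54.8 → 55%
L = 25 + 0.2 × (47 − 25) = 29.4 → 29%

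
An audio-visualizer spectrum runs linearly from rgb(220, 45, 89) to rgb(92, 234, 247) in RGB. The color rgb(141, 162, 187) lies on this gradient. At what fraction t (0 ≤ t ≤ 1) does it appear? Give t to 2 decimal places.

0.62

Invert the lerp on the G channel (largest span, 189): t = (162 − 45) / (234 − 45) = 117/189 = 0.61905.
Check on R: (141 − 220)/(92 − 220) = 0.6172 ✓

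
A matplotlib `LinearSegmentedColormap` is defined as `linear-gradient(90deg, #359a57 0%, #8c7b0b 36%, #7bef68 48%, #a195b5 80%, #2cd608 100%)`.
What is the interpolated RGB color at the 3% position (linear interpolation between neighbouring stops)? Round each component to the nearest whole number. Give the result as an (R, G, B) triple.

(60, 151, 81)

3% lies between the 0% and 36% stops, so the local fraction is t = (3 − 0)/(36 − 0) = 3/36 ≈ 0.0833.
#359a57 → (53, 154, 87); #8c7b0b → (140, 123, 11).
R = 53 + 0.0833 × (140 − 53) = 60.247 → 60
G = 154 + 0.0833 × (123 − 154) = 151.418 → 151
B = 87 + 0.0833 × (11 − 87) = 80.669 → 81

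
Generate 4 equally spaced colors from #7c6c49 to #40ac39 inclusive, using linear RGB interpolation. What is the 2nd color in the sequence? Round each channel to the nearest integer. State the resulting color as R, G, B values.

With 4 swatches and endpoints inclusive, swatch 2 sits at t = (2 − 1)/(4 − 1) = 1/3 ≈ 0.3333.
#7c6c49 → (124, 108, 73); #40ac39 → (64, 172, 57).
R = 124 + 0.3333 × (64 − 124) = 104.002 → 104
G = 108 + 0.3333 × (172 − 108) = 129.331 → 129
B = 73 + 0.3333 × (57 − 73) = 67.667 → 68

(104, 129, 68)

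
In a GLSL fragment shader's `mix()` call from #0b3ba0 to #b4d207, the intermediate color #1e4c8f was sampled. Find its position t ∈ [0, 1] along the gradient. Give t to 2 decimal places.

0.11

Invert the lerp on the R channel (largest span, 169): t = (30 − 11) / (180 − 11) = 19/169 = 0.11243.
Check on G: (76 − 59)/(210 − 59) = 0.1126 ✓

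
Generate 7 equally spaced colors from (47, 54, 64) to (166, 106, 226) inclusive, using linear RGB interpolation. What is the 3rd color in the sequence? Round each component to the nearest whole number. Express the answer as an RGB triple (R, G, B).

(87, 71, 118)

With 7 swatches and endpoints inclusive, swatch 3 sits at t = (3 − 1)/(7 − 1) = 2/6 ≈ 0.3333.
R = 47 + 0.3333 × (166 − 47) = 86.663 → 87
G = 54 + 0.3333 × (106 − 54) = 71.332 → 71
B = 64 + 0.3333 × (226 − 64) = 117.995 → 118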